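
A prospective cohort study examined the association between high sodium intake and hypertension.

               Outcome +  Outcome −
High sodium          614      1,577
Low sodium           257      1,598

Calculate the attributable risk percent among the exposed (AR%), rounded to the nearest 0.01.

50.56

Cells: a = 614, b = 1577, c = 257, d = 1598.
Risk in exposed = 614/2191 = 0.28024; risk in unexposed = 257/1855 = 0.13854.
RR = 0.28024/0.13854 = 2.02272
AR% = (RR − 1)/RR × 100 = (2.02272 − 1)/2.02272 × 100 = 50.5617%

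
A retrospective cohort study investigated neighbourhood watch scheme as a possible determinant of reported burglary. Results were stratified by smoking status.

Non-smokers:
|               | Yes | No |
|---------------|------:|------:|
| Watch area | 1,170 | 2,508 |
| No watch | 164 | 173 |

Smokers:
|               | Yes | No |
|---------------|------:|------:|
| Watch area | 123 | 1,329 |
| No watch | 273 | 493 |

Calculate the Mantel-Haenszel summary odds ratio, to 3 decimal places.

0.292

OR_MH = Σ(aᵢdᵢ/nᵢ) / Σ(bᵢcᵢ/nᵢ), where nᵢ is the stratum total.
Stratum 1 (Non-smokers): n = 4015; a·d/n = 1170·173/4015 = 50.4134; b·c/n = 2508·164/4015 = 102.4438
Stratum 2 (Smokers): n = 2218; a·d/n = 123·493/2218 = 27.3395; b·c/n = 1329·273/2218 = 163.5784
OR_MH = (50.4134 + 27.3395) / (102.4438 + 163.5784) = 77.7529 / 266.0223 = 0.29228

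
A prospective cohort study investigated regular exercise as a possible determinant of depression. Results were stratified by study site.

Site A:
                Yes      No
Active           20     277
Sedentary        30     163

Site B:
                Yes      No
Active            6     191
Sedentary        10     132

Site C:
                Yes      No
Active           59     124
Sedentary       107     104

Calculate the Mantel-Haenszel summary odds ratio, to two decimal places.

0.44

OR_MH = Σ(aᵢdᵢ/nᵢ) / Σ(bᵢcᵢ/nᵢ), where nᵢ is the stratum total.
Stratum 1 (Site A): n = 490; a·d/n = 20·163/490 = 6.6531; b·c/n = 277·30/490 = 16.9592
Stratum 2 (Site B): n = 339; a·d/n = 6·132/339 = 2.3363; b·c/n = 191·10/339 = 5.6342
Stratum 3 (Site C): n = 394; a·d/n = 59·104/394 = 15.5736; b·c/n = 124·107/394 = 33.6751
OR_MH = (6.6531 + 2.3363 + 15.5736) / (16.9592 + 5.6342 + 33.6751) = 24.5629 / 56.2685 = 0.43653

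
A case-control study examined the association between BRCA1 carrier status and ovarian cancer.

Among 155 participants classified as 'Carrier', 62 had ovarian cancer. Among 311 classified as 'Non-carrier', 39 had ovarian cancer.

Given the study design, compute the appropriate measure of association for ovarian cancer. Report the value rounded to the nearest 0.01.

4.65

From the description: a = 62, b = 93, c = 39, d = 272.
This is a case-control study: participants were sampled on outcome status, so risks in the source population cannot be estimated directly — relative risk is not valid here. The odds ratio is the appropriate measure.
OR = (a·d)/(b·c) = (62 × 272) / (93 × 39) = 16864 / 3627 = 4.64957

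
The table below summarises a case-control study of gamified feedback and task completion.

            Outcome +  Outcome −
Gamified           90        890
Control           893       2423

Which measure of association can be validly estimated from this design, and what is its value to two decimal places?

0.27

Cells: a = 90, b = 890, c = 893, d = 2423.
This is a case-control study: participants were sampled on outcome status, so risks in the source population cannot be estimated directly — relative risk is not valid here. The odds ratio is the appropriate measure.
OR = (a·d)/(b·c) = (90 × 2423) / (890 × 893) = 218070 / 794770 = 0.27438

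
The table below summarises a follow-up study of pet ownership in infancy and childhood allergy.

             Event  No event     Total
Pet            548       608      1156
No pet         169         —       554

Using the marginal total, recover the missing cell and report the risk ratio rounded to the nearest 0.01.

1.55

The missing cell is in the unexposed row: 554 − 169 = 385.
So a = 548, b = 608, c = 169, d = 385.
RR = [a/(a+b)] / [c/(c+d)] = (548/1156) / (169/554) = 0.47405/0.30505 = 1.55398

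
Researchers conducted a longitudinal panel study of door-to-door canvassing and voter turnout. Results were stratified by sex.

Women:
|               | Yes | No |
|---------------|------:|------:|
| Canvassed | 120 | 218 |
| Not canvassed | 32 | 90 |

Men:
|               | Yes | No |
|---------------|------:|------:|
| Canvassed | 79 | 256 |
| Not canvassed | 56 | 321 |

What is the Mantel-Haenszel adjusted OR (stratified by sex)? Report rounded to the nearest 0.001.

1.674

OR_MH = Σ(aᵢdᵢ/nᵢ) / Σ(bᵢcᵢ/nᵢ), where nᵢ is the stratum total.
Stratum 1 (Women): n = 460; a·d/n = 120·90/460 = 23.4783; b·c/n = 218·32/460 = 15.1652
Stratum 2 (Men): n = 712; a·d/n = 79·321/712 = 35.6166; b·c/n = 256·56/712 = 20.1348
OR_MH = (23.4783 + 35.6166) / (15.1652 + 20.1348) = 59.0948 / 35.3000 = 1.67407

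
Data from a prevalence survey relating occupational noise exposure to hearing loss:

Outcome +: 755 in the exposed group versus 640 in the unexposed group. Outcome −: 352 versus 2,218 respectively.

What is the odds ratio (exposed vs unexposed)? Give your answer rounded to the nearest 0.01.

7.43

From the description: a = 755, b = 352, c = 640, d = 2218.
OR = (a·d)/(b·c) = (755 × 2218) / (352 × 640) = 1674590 / 225280 = 7.43337
The odds of hearing loss are about 7.43 times as high in the exposed group.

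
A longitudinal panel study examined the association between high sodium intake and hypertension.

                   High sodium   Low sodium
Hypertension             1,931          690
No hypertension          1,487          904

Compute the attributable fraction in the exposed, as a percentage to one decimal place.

Reading the table with exposure as columns: a = 1931 (High sodium, case), b = 1487 (High sodium, non-case), c = 690 (Low sodium, case), d = 904.
Risk in exposed = 1931/3418 = 0.56495; risk in unexposed = 690/1594 = 0.43287.
RR = 0.56495/0.43287 = 1.30512
AR% = (RR − 1)/RR × 100 = (1.30512 − 1)/1.30512 × 100 = 23.3785%

23.4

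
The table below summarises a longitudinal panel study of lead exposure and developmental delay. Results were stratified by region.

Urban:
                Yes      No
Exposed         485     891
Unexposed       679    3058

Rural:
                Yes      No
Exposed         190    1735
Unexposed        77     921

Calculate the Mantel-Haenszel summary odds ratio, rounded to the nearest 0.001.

OR_MH = Σ(aᵢdᵢ/nᵢ) / Σ(bᵢcᵢ/nᵢ), where nᵢ is the stratum total.
Stratum 1 (Urban): n = 5113; a·d/n = 485·3058/5113 = 290.0704; b·c/n = 891·679/5113 = 118.3237
Stratum 2 (Rural): n = 2923; a·d/n = 190·921/2923 = 59.8666; b·c/n = 1735·77/2923 = 45.7048
OR_MH = (290.0704 + 59.8666) / (118.3237 + 45.7048) = 349.9370 / 164.0284 = 2.13339

2.133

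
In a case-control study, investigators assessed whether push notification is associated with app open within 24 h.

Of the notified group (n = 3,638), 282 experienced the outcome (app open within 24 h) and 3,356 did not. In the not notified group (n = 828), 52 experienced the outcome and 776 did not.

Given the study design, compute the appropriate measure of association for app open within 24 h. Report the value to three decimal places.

From the description: a = 282, b = 3356, c = 52, d = 776.
This is a case-control study: participants were sampled on outcome status, so risks in the source population cannot be estimated directly — relative risk is not valid here. The odds ratio is the appropriate measure.
OR = (a·d)/(b·c) = (282 × 776) / (3356 × 52) = 218832 / 174512 = 1.25397

1.254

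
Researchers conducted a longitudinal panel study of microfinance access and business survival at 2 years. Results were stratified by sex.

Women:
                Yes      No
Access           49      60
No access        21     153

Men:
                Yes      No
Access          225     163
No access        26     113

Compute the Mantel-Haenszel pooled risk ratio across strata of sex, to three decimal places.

RR_MH = Σ(aᵢ·n₀ᵢ/nᵢ) / Σ(cᵢ·n₁ᵢ/nᵢ), with n₁ᵢ = aᵢ+bᵢ (exposed), n₀ᵢ = cᵢ+dᵢ (unexposed), nᵢ = n₁ᵢ+n₀ᵢ.
Stratum 1 (Women): n₁ = 109, n₀ = 174, n = 283; a·n₀/n = 49·174/283 = 30.1272; c·n₁/n = 21·109/283 = 8.0883
Stratum 2 (Men): n₁ = 388, n₀ = 139, n = 527; a·n₀/n = 225·139/527 = 59.3454; c·n₁/n = 26·388/527 = 19.1423
RR_MH = (30.1272 + 59.3454) / (8.0883 + 19.1423) = 89.4726 / 27.2307 = 3.28573

3.286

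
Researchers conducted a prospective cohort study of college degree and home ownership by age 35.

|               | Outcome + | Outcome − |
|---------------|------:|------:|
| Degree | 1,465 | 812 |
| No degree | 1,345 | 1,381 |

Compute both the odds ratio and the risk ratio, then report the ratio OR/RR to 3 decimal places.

Cells: a = 1465, b = 812, c = 1345, d = 1381.
OR = (1465·1381)/(812·1345) = 2023165/1092140 = 1.85248
Risk in exposed = 1465/2277 = 0.64339; risk in unexposed = 1345/2726 = 0.49340; RR = 1.30400
OR/RR = 1.85248 / 1.30400 = 1.42061
The outcome is not rare, so the OR lies further from 1 than the RR.

1.421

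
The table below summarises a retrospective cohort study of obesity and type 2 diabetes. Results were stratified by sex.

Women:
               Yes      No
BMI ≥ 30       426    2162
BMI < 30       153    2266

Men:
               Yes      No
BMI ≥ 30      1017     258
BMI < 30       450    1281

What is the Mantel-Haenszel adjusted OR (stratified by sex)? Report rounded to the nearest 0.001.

5.981

OR_MH = Σ(aᵢdᵢ/nᵢ) / Σ(bᵢcᵢ/nᵢ), where nᵢ is the stratum total.
Stratum 1 (Women): n = 5007; a·d/n = 426·2266/5007 = 192.7933; b·c/n = 2162·153/5007 = 66.0647
Stratum 2 (Men): n = 3006; a·d/n = 1017·1281/3006 = 433.3922; b·c/n = 258·450/3006 = 38.6228
OR_MH = (192.7933 + 433.3922) / (66.0647 + 38.6228) = 626.1855 / 104.6875 = 5.98148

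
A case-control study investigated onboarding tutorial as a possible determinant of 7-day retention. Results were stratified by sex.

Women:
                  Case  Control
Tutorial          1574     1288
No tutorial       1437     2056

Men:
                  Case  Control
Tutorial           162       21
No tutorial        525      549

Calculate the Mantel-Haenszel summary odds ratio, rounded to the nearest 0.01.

OR_MH = Σ(aᵢdᵢ/nᵢ) / Σ(bᵢcᵢ/nᵢ), where nᵢ is the stratum total.
Stratum 1 (Women): n = 6355; a·d/n = 1574·2056/6355 = 509.2280; b·c/n = 1288·1437/6355 = 291.2441
Stratum 2 (Men): n = 1257; a·d/n = 162·549/1257 = 70.7542; b·c/n = 21·525/1257 = 8.7709
OR_MH = (509.2280 + 70.7542) / (291.2441 + 8.7709) = 579.9822 / 300.0149 = 1.93318

1.93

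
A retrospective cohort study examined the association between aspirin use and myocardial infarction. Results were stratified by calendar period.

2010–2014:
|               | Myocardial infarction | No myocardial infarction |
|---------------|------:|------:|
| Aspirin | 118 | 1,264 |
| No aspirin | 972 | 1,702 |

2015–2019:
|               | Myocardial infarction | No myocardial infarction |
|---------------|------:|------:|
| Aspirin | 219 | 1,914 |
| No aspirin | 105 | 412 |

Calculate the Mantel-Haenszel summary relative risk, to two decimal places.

RR_MH = Σ(aᵢ·n₀ᵢ/nᵢ) / Σ(cᵢ·n₁ᵢ/nᵢ), with n₁ᵢ = aᵢ+bᵢ (exposed), n₀ᵢ = cᵢ+dᵢ (unexposed), nᵢ = n₁ᵢ+n₀ᵢ.
Stratum 1 (2010–2014): n₁ = 1382, n₀ = 2674, n = 4056; a·n₀/n = 118·2674/4056 = 77.7939; c·n₁/n = 972·1382/4056 = 331.1893
Stratum 2 (2015–2019): n₁ = 2133, n₀ = 517, n = 2650; a·n₀/n = 219·517/2650 = 42.7257; c·n₁/n = 105·2133/2650 = 84.5151
RR_MH = (77.7939 + 42.7257) / (331.1893 + 84.5151) = 120.5195 / 415.7044 = 0.28992

0.29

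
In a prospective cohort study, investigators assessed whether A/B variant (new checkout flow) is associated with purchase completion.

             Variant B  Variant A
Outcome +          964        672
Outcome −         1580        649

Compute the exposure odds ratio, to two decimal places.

Reading the table with exposure as columns: a = 964 (Variant B, case), b = 1580 (Variant B, non-case), c = 672 (Variant A, case), d = 649.
OR = (a·d)/(b·c) = (964 × 649) / (1580 × 672) = 625636 / 1061760 = 0.58924
Exposure is associated with lower odds of purchase completion (OR = 0.59 < 1).

0.59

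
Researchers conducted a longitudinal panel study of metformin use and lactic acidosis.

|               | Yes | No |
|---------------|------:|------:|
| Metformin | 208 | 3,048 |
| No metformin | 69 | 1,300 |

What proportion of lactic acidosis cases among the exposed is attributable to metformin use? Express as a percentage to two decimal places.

Cells: a = 208, b = 3048, c = 69, d = 1300.
Risk in exposed = 208/3256 = 0.06388; risk in unexposed = 69/1369 = 0.05040.
RR = 0.06388/0.05040 = 1.26746
AR% = (RR − 1)/RR × 100 = (1.26746 − 1)/1.26746 × 100 = 21.1019%

21.10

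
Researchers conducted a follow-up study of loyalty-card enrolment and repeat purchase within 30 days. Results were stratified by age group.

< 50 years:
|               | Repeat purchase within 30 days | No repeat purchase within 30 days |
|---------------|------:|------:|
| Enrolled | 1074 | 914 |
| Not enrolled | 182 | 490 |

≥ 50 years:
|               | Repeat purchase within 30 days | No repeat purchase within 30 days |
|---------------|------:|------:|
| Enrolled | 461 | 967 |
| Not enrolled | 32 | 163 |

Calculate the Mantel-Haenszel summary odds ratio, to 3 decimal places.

2.992

OR_MH = Σ(aᵢdᵢ/nᵢ) / Σ(bᵢcᵢ/nᵢ), where nᵢ is the stratum total.
Stratum 1 (< 50 years): n = 2660; a·d/n = 1074·490/2660 = 197.8421; b·c/n = 914·182/2660 = 62.5368
Stratum 2 (≥ 50 years): n = 1623; a·d/n = 461·163/1623 = 46.2988; b·c/n = 967·32/1623 = 19.0659
OR_MH = (197.8421 + 46.2988) / (62.5368 + 19.0659) = 244.1409 / 81.6028 = 2.99182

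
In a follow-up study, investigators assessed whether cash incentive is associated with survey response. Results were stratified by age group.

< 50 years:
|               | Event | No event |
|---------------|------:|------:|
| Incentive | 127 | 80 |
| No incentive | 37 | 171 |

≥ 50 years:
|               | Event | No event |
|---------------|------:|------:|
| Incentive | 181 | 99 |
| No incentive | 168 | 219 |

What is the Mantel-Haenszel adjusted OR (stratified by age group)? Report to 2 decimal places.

3.49

OR_MH = Σ(aᵢdᵢ/nᵢ) / Σ(bᵢcᵢ/nᵢ), where nᵢ is the stratum total.
Stratum 1 (< 50 years): n = 415; a·d/n = 127·171/415 = 52.3301; b·c/n = 80·37/415 = 7.1325
Stratum 2 (≥ 50 years): n = 667; a·d/n = 181·219/667 = 59.4288; b·c/n = 99·168/667 = 24.9355
OR_MH = (52.3301 + 59.4288) / (7.1325 + 24.9355) = 111.7589 / 32.0681 = 3.48505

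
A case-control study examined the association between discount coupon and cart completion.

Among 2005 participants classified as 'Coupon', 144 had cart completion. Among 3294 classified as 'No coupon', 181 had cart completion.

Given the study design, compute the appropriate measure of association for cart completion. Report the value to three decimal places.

1.331

From the description: a = 144, b = 1861, c = 181, d = 3113.
This is a case-control study: participants were sampled on outcome status, so risks in the source population cannot be estimated directly — relative risk is not valid here. The odds ratio is the appropriate measure.
OR = (a·d)/(b·c) = (144 × 3113) / (1861 × 181) = 448272 / 336841 = 1.33081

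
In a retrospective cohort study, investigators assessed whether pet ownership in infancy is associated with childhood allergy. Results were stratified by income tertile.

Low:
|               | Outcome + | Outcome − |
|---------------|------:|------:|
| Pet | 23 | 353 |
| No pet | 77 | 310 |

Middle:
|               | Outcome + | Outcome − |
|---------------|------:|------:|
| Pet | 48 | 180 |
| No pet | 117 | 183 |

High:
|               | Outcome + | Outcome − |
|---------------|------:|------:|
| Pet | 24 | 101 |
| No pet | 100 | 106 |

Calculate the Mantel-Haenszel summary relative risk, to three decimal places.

0.427

RR_MH = Σ(aᵢ·n₀ᵢ/nᵢ) / Σ(cᵢ·n₁ᵢ/nᵢ), with n₁ᵢ = aᵢ+bᵢ (exposed), n₀ᵢ = cᵢ+dᵢ (unexposed), nᵢ = n₁ᵢ+n₀ᵢ.
Stratum 1 (Low): n₁ = 376, n₀ = 387, n = 763; a·n₀/n = 23·387/763 = 11.6658; c·n₁/n = 77·376/763 = 37.9450
Stratum 2 (Middle): n₁ = 228, n₀ = 300, n = 528; a·n₀/n = 48·300/528 = 27.2727; c·n₁/n = 117·228/528 = 50.5227
Stratum 3 (High): n₁ = 125, n₀ = 206, n = 331; a·n₀/n = 24·206/331 = 14.9366; c·n₁/n = 100·125/331 = 37.7644
RR_MH = (11.6658 + 27.2727 + 14.9366) / (37.9450 + 50.5227 + 37.7644) = 53.8751 / 126.2320 = 0.42679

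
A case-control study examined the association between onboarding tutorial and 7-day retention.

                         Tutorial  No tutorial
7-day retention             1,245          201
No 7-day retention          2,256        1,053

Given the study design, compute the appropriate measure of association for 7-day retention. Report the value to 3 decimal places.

2.891

Reading the table with exposure as columns: a = 1245 (Tutorial, case), b = 2256 (Tutorial, non-case), c = 201 (No tutorial, case), d = 1053.
This is a case-control study: participants were sampled on outcome status, so risks in the source population cannot be estimated directly — relative risk is not valid here. The odds ratio is the appropriate measure.
OR = (a·d)/(b·c) = (1245 × 1053) / (2256 × 201) = 1310985 / 453456 = 2.89110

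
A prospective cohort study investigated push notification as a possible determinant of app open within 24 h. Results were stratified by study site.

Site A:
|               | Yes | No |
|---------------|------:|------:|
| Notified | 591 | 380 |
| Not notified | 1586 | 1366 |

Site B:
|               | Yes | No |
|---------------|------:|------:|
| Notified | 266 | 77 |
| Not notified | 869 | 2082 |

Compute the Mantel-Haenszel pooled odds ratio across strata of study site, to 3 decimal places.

OR_MH = Σ(aᵢdᵢ/nᵢ) / Σ(bᵢcᵢ/nᵢ), where nᵢ is the stratum total.
Stratum 1 (Site A): n = 3923; a·d/n = 591·1366/3923 = 205.7879; b·c/n = 380·1586/3923 = 153.6273
Stratum 2 (Site B): n = 3294; a·d/n = 266·2082/3294 = 168.1275; b·c/n = 77·869/3294 = 20.3136
OR_MH = (205.7879 + 168.1275) / (153.6273 + 20.3136) = 373.9154 / 173.9409 = 2.14967

2.150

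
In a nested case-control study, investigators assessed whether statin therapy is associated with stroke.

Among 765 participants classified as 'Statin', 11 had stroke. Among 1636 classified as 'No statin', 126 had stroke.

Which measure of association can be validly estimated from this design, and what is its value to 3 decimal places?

From the description: a = 11, b = 754, c = 126, d = 1510.
This is a nested case-control study: participants were sampled on outcome status, so risks in the source population cannot be estimated directly — relative risk is not valid here. The odds ratio is the appropriate measure.
OR = (a·d)/(b·c) = (11 × 1510) / (754 × 126) = 16610 / 95004 = 0.17483

0.175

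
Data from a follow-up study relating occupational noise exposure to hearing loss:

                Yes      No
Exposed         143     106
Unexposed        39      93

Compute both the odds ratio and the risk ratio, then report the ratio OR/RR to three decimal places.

Cells: a = 143, b = 106, c = 39, d = 93.
OR = (143·93)/(106·39) = 13299/4134 = 3.21698
Risk in exposed = 143/249 = 0.57430; risk in unexposed = 39/132 = 0.29545; RR = 1.94378
OR/RR = 3.21698 / 1.94378 = 1.65502
The outcome is not rare, so the OR lies further from 1 than the RR.

1.655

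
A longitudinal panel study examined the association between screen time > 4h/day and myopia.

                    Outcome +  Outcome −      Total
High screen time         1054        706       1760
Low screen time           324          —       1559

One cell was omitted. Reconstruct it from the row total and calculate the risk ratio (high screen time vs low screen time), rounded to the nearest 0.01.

2.88

The missing cell is in the unexposed row: 1559 − 324 = 1235.
So a = 1054, b = 706, c = 324, d = 1235.
RR = [a/(a+b)] / [c/(c+d)] = (1054/1760) / (324/1559) = 0.59886/0.20783 = 2.88157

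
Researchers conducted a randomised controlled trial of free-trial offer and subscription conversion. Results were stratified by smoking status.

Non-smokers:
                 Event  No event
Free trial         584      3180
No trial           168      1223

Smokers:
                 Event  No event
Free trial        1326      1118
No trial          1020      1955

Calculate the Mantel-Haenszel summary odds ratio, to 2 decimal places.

1.96

OR_MH = Σ(aᵢdᵢ/nᵢ) / Σ(bᵢcᵢ/nᵢ), where nᵢ is the stratum total.
Stratum 1 (Non-smokers): n = 5155; a·d/n = 584·1223/5155 = 138.5513; b·c/n = 3180·168/5155 = 103.6353
Stratum 2 (Smokers): n = 5419; a·d/n = 1326·1955/5419 = 478.3779; b·c/n = 1118·1020/5419 = 210.4374
OR_MH = (138.5513 + 478.3779) / (103.6353 + 210.4374) = 616.9292 / 314.0727 = 1.96429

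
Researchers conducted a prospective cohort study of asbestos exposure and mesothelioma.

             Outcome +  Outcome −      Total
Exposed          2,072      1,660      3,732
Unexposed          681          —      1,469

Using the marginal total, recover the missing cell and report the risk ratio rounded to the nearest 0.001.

1.198

The missing cell is in the unexposed row: 1469 − 681 = 788.
So a = 2072, b = 1660, c = 681, d = 788.
RR = [a/(a+b)] / [c/(c+d)] = (2072/3732) / (681/1469) = 0.55520/0.46358 = 1.19763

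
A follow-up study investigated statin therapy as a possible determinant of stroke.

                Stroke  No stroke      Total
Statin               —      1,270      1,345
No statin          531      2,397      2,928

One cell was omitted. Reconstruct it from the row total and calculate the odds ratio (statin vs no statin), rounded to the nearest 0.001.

The missing cell is in the exposed row: 1345 − 1270 = 75.
So a = 75, b = 1270, c = 531, d = 2397.
OR = (a·d)/(b·c) = (75 × 2397) / (1270 × 531) = 179775 / 674370 = 0.26658

0.267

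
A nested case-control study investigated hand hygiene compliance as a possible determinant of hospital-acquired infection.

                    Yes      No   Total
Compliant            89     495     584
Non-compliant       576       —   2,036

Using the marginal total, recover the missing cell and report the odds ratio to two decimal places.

0.46

The missing cell is in the unexposed row: 2036 − 576 = 1460.
So a = 89, b = 495, c = 576, d = 1460.
OR = (a·d)/(b·c) = (89 × 1460) / (495 × 576) = 129940 / 285120 = 0.45574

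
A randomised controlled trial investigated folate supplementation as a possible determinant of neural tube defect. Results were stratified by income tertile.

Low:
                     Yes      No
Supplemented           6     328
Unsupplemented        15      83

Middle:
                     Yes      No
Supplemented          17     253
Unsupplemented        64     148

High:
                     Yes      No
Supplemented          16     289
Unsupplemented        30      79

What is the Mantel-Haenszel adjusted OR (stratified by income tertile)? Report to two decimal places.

0.14

OR_MH = Σ(aᵢdᵢ/nᵢ) / Σ(bᵢcᵢ/nᵢ), where nᵢ is the stratum total.
Stratum 1 (Low): n = 432; a·d/n = 6·83/432 = 1.1528; b·c/n = 328·15/432 = 11.3889
Stratum 2 (Middle): n = 482; a·d/n = 17·148/482 = 5.2199; b·c/n = 253·64/482 = 33.5934
Stratum 3 (High): n = 414; a·d/n = 16·79/414 = 3.0531; b·c/n = 289·30/414 = 20.9420
OR_MH = (1.1528 + 5.2199 + 3.0531) / (11.3889 + 33.5934 + 20.9420) = 9.4258 / 65.9243 = 0.14298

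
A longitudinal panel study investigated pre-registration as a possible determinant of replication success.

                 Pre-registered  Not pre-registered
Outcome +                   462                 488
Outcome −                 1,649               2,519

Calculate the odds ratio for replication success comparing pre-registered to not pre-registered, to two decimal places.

Reading the table with exposure as columns: a = 462 (Pre-registered, case), b = 1649 (Pre-registered, non-case), c = 488 (Not pre-registered, case), d = 2519.
OR = (a·d)/(b·c) = (462 × 2519) / (1649 × 488) = 1163778 / 804712 = 1.44620
The odds of replication success are about 1.45 times as high in the pre-registered group.

1.45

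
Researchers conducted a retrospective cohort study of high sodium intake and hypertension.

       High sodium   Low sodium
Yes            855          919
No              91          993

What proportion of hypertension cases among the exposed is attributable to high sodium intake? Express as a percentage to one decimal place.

Reading the table with exposure as columns: a = 855 (High sodium, case), b = 91 (High sodium, non-case), c = 919 (Low sodium, case), d = 993.
Risk in exposed = 855/946 = 0.90381; risk in unexposed = 919/1912 = 0.48065.
RR = 0.90381/0.48065 = 1.88039
AR% = (RR − 1)/RR × 100 = (1.88039 − 1)/1.88039 × 100 = 46.8195%

46.8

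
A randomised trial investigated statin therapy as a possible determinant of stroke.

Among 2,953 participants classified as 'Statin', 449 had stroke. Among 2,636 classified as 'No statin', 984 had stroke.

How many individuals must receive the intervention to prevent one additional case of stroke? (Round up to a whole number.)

5

Risk in treated group = 449/2953 = 0.15205; risk in control = 984/2636 = 0.37329.
Absolute risk reduction = 0.37329 − 0.15205 = 0.22124
NNT = 1 / ARR = 1 / 0.22124 = 4.520 → round up → 5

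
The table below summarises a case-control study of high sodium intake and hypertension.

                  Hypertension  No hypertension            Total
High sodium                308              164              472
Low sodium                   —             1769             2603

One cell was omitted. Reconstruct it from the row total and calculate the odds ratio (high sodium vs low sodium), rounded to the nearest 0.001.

3.984

The missing cell is in the unexposed row: 2603 − 1769 = 834.
So a = 308, b = 164, c = 834, d = 1769.
OR = (a·d)/(b·c) = (308 × 1769) / (164 × 834) = 544852 / 136776 = 3.98354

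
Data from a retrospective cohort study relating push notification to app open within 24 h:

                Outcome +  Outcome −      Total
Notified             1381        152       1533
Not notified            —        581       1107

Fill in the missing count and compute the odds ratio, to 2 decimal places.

The missing cell is in the unexposed row: 1107 − 581 = 526.
So a = 1381, b = 152, c = 526, d = 581.
OR = (a·d)/(b·c) = (1381 × 581) / (152 × 526) = 802361 / 79952 = 10.03553

10.04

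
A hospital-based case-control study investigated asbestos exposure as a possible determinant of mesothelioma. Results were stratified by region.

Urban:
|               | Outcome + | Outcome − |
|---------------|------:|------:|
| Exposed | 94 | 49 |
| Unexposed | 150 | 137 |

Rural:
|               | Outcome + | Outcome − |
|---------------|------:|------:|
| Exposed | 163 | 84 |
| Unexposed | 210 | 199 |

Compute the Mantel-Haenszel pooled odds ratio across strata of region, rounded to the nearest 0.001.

OR_MH = Σ(aᵢdᵢ/nᵢ) / Σ(bᵢcᵢ/nᵢ), where nᵢ is the stratum total.
Stratum 1 (Urban): n = 430; a·d/n = 94·137/430 = 29.9488; b·c/n = 49·150/430 = 17.0930
Stratum 2 (Rural): n = 656; a·d/n = 163·199/656 = 49.4466; b·c/n = 84·210/656 = 26.8902
OR_MH = (29.9488 + 49.4466) / (17.0930 + 26.8902) = 79.3955 / 43.9833 = 1.80513

1.805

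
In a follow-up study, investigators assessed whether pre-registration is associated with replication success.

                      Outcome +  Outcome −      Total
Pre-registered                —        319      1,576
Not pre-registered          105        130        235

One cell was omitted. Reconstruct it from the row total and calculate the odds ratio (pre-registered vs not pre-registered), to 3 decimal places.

4.879

The missing cell is in the exposed row: 1576 − 319 = 1257.
So a = 1257, b = 319, c = 105, d = 130.
OR = (a·d)/(b·c) = (1257 × 130) / (319 × 105) = 163410 / 33495 = 4.87864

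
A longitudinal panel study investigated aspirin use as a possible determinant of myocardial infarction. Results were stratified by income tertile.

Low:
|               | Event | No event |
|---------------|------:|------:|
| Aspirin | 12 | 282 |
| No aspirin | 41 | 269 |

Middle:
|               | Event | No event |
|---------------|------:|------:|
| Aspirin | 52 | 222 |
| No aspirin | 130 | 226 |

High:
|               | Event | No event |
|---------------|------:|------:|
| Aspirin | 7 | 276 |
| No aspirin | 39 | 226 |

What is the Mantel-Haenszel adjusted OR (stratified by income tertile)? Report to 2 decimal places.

0.32

OR_MH = Σ(aᵢdᵢ/nᵢ) / Σ(bᵢcᵢ/nᵢ), where nᵢ is the stratum total.
Stratum 1 (Low): n = 604; a·d/n = 12·269/604 = 5.3444; b·c/n = 282·41/604 = 19.1424
Stratum 2 (Middle): n = 630; a·d/n = 52·226/630 = 18.6540; b·c/n = 222·130/630 = 45.8095
Stratum 3 (High): n = 548; a·d/n = 7·226/548 = 2.8869; b·c/n = 276·39/548 = 19.6423
OR_MH = (5.3444 + 18.6540 + 2.8869) / (19.1424 + 45.8095 + 19.6423) = 26.8852 / 84.5942 = 0.31781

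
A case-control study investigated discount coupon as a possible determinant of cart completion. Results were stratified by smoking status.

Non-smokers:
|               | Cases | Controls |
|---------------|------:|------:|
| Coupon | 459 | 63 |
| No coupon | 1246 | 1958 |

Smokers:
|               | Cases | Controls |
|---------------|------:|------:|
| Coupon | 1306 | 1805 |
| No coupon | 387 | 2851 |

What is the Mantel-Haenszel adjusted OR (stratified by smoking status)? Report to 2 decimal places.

OR_MH = Σ(aᵢdᵢ/nᵢ) / Σ(bᵢcᵢ/nᵢ), where nᵢ is the stratum total.
Stratum 1 (Non-smokers): n = 3726; a·d/n = 459·1958/3726 = 241.2029; b·c/n = 63·1246/3726 = 21.0676
Stratum 2 (Smokers): n = 6349; a·d/n = 1306·2851/6349 = 586.4555; b·c/n = 1805·387/6349 = 110.0228
OR_MH = (241.2029 + 586.4555) / (21.0676 + 110.0228) = 827.6584 / 131.0905 = 6.31364

6.31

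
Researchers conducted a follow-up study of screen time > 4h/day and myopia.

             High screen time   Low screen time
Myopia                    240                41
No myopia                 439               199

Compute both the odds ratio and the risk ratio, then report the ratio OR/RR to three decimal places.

Reading the table with exposure as columns: a = 240 (High screen time, case), b = 439 (High screen time, non-case), c = 41 (Low screen time, case), d = 199.
OR = (240·199)/(439·41) = 47760/17999 = 2.65348
Risk in exposed = 240/679 = 0.35346; risk in unexposed = 41/240 = 0.17083; RR = 2.06904
OR/RR = 2.65348 / 2.06904 = 1.28247
The outcome is not rare, so the OR lies further from 1 than the RR.

1.282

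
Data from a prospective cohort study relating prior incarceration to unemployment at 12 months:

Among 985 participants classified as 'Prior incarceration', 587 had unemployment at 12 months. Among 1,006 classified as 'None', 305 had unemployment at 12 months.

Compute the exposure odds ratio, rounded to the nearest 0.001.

3.390

From the description: a = 587, b = 398, c = 305, d = 701.
OR = (a·d)/(b·c) = (587 × 701) / (398 × 305) = 411487 / 121390 = 3.38979
The odds of unemployment at 12 months are about 3.39 times as high in the prior incarceration group.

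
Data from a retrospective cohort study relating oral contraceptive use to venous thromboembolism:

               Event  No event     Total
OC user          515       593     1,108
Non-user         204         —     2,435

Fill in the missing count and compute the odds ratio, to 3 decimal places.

9.498

The missing cell is in the unexposed row: 2435 − 204 = 2231.
So a = 515, b = 593, c = 204, d = 2231.
OR = (a·d)/(b·c) = (515 × 2231) / (593 × 204) = 1148965 / 120972 = 9.49778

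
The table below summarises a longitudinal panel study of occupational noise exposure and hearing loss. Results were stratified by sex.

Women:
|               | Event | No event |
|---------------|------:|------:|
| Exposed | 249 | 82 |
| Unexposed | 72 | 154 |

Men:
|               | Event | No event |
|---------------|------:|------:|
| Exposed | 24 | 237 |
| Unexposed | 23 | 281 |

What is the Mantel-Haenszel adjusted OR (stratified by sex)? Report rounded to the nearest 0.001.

OR_MH = Σ(aᵢdᵢ/nᵢ) / Σ(bᵢcᵢ/nᵢ), where nᵢ is the stratum total.
Stratum 1 (Women): n = 557; a·d/n = 249·154/557 = 68.8438; b·c/n = 82·72/557 = 10.5996
Stratum 2 (Men): n = 565; a·d/n = 24·281/565 = 11.9363; b·c/n = 237·23/565 = 9.6478
OR_MH = (68.8438 + 11.9363) / (10.5996 + 9.6478) = 80.7801 / 20.2474 = 3.98965

3.990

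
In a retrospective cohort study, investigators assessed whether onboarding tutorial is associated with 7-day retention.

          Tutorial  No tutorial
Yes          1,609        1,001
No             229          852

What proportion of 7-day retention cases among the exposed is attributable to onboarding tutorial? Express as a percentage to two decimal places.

38.29

Reading the table with exposure as columns: a = 1609 (Tutorial, case), b = 229 (Tutorial, non-case), c = 1001 (No tutorial, case), d = 852.
Risk in exposed = 1609/1838 = 0.87541; risk in unexposed = 1001/1853 = 0.54021.
RR = 0.87541/0.54021 = 1.62051
AR% = (RR − 1)/RR × 100 = (1.62051 − 1)/1.62051 × 100 = 38.2911%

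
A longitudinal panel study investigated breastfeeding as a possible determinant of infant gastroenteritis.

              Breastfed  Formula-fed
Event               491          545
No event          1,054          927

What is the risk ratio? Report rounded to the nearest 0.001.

Reading the table with exposure as columns: a = 491 (Breastfed, case), b = 1054 (Breastfed, non-case), c = 545 (Formula-fed, case), d = 927.
Risk in exposed = 491/1545 = 0.31780; risk in unexposed = 545/1472 = 0.37024.
RR = 0.31780 / 0.37024 = 0.85835
The risk is 14% lower among the exposed than among the unexposed.

0.858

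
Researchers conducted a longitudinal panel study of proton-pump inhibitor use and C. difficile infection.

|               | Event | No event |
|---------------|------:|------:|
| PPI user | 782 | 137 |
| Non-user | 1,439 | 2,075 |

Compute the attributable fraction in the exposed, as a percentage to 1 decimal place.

Cells: a = 782, b = 137, c = 1439, d = 2075.
Risk in exposed = 782/919 = 0.85092; risk in unexposed = 1439/3514 = 0.40950.
RR = 0.85092/0.40950 = 2.07794
AR% = (RR − 1)/RR × 100 = (2.07794 − 1)/2.07794 × 100 = 51.8753%

51.9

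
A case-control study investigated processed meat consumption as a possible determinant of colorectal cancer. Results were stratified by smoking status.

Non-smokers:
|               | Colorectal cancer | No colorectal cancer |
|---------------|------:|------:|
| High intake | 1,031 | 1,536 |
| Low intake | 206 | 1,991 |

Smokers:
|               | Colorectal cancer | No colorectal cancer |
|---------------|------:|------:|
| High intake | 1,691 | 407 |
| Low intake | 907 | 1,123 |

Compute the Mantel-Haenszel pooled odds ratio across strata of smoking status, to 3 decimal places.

OR_MH = Σ(aᵢdᵢ/nᵢ) / Σ(bᵢcᵢ/nᵢ), where nᵢ is the stratum total.
Stratum 1 (Non-smokers): n = 4764; a·d/n = 1031·1991/4764 = 430.8818; b·c/n = 1536·206/4764 = 66.4181
Stratum 2 (Smokers): n = 4128; a·d/n = 1691·1123/4128 = 460.0274; b·c/n = 407·907/4128 = 89.4256
OR_MH = (430.8818 + 460.0274) / (66.4181 + 89.4256) = 890.9092 / 155.8438 = 5.71668

5.717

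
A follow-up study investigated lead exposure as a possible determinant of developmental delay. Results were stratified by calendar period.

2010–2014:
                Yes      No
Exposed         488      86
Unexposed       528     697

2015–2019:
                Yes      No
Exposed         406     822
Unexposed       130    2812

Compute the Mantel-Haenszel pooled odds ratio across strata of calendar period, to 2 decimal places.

OR_MH = Σ(aᵢdᵢ/nᵢ) / Σ(bᵢcᵢ/nᵢ), where nᵢ is the stratum total.
Stratum 1 (2010–2014): n = 1799; a·d/n = 488·697/1799 = 189.0695; b·c/n = 86·528/1799 = 25.2407
Stratum 2 (2015–2019): n = 4170; a·d/n = 406·2812/4170 = 273.7823; b·c/n = 822·130/4170 = 25.6259
OR_MH = (189.0695 + 273.7823) / (25.2407 + 25.6259) = 462.8517 / 50.8666 = 9.09933

9.10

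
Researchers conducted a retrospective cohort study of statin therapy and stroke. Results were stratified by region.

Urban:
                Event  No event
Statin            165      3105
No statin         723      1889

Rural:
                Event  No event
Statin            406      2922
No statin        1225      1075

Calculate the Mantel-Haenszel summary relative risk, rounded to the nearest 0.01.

0.21

RR_MH = Σ(aᵢ·n₀ᵢ/nᵢ) / Σ(cᵢ·n₁ᵢ/nᵢ), with n₁ᵢ = aᵢ+bᵢ (exposed), n₀ᵢ = cᵢ+dᵢ (unexposed), nᵢ = n₁ᵢ+n₀ᵢ.
Stratum 1 (Urban): n₁ = 3270, n₀ = 2612, n = 5882; a·n₀/n = 165·2612/5882 = 73.2710; c·n₁/n = 723·3270/5882 = 401.9398
Stratum 2 (Rural): n₁ = 3328, n₀ = 2300, n = 5628; a·n₀/n = 406·2300/5628 = 165.9204; c·n₁/n = 1225·3328/5628 = 724.3781
RR_MH = (73.2710 + 165.9204) / (401.9398 + 724.3781) = 239.1914 / 1126.3179 = 0.21237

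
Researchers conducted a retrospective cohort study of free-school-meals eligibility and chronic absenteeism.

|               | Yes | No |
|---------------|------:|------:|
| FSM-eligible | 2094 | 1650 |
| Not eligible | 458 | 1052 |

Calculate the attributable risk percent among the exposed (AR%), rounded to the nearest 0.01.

Cells: a = 2094, b = 1650, c = 458, d = 1052.
Risk in exposed = 2094/3744 = 0.55929; risk in unexposed = 458/1510 = 0.30331.
RR = 0.55929/0.30331 = 1.84396
AR% = (RR − 1)/RR × 100 = (1.84396 − 1)/1.84396 × 100 = 45.7690%

45.77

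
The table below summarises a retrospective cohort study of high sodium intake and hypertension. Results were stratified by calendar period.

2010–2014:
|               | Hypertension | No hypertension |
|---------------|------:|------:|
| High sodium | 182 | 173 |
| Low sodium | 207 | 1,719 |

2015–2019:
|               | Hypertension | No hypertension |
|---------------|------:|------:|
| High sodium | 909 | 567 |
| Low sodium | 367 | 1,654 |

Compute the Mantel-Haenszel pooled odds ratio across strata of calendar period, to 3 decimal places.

OR_MH = Σ(aᵢdᵢ/nᵢ) / Σ(bᵢcᵢ/nᵢ), where nᵢ is the stratum total.
Stratum 1 (2010–2014): n = 2281; a·d/n = 182·1719/2281 = 137.1583; b·c/n = 173·207/2281 = 15.6997
Stratum 2 (2015–2019): n = 3497; a·d/n = 909·1654/3497 = 429.9359; b·c/n = 567·367/3497 = 59.5050
OR_MH = (137.1583 + 429.9359) / (15.6997 + 59.5050) = 567.0942 / 75.2047 = 7.54068

7.541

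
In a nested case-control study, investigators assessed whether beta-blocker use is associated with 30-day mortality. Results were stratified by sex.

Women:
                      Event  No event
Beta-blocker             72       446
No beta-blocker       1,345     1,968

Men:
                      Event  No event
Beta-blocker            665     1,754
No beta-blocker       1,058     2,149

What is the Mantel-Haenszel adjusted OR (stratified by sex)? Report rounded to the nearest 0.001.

0.598

OR_MH = Σ(aᵢdᵢ/nᵢ) / Σ(bᵢcᵢ/nᵢ), where nᵢ is the stratum total.
Stratum 1 (Women): n = 3831; a·d/n = 72·1968/3831 = 36.9867; b·c/n = 446·1345/3831 = 156.5831
Stratum 2 (Men): n = 5626; a·d/n = 665·2149/5626 = 254.0144; b·c/n = 1754·1058/5626 = 329.8493
OR_MH = (36.9867 + 254.0144) / (156.5831 + 329.8493) = 291.0011 / 486.4324 = 0.59824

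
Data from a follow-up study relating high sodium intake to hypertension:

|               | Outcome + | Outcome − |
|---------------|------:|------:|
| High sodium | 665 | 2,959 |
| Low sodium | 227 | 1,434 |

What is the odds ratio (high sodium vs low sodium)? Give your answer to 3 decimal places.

Cells: a = 665, b = 2959, c = 227, d = 1434.
OR = (a·d)/(b·c) = (665 × 1434) / (2959 × 227) = 953610 / 671693 = 1.41971
The odds of hypertension are about 1.42 times as high in the high sodium group.

1.420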